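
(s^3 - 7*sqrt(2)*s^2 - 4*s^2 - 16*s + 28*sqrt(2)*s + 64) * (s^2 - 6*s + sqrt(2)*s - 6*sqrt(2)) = s^5 - 10*s^4 - 6*sqrt(2)*s^4 - 6*s^3 + 60*sqrt(2)*s^3 - 160*sqrt(2)*s^2 + 300*s^2 - 720*s + 160*sqrt(2)*s - 384*sqrt(2)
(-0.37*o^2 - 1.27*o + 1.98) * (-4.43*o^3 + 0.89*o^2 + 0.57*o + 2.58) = 1.6391*o^5 + 5.2968*o^4 - 10.1126*o^3 + 0.0837*o^2 - 2.148*o + 5.1084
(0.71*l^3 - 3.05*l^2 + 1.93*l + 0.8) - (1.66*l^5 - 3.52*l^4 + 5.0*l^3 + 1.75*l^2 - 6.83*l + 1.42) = -1.66*l^5 + 3.52*l^4 - 4.29*l^3 - 4.8*l^2 + 8.76*l - 0.62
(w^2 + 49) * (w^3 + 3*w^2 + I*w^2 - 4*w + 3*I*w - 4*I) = w^5 + 3*w^4 + I*w^4 + 45*w^3 + 3*I*w^3 + 147*w^2 + 45*I*w^2 - 196*w + 147*I*w - 196*I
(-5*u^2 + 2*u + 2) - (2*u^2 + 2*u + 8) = -7*u^2 - 6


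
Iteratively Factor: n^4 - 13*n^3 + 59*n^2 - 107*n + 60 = (n - 3)*(n^3 - 10*n^2 + 29*n - 20) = (n - 5)*(n - 3)*(n^2 - 5*n + 4) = (n - 5)*(n - 3)*(n - 1)*(n - 4)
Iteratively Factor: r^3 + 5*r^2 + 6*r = (r + 3)*(r^2 + 2*r) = (r + 2)*(r + 3)*(r)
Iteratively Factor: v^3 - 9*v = (v + 3)*(v^2 - 3*v) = (v - 3)*(v + 3)*(v)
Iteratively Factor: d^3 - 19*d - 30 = (d - 5)*(d^2 + 5*d + 6) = (d - 5)*(d + 2)*(d + 3)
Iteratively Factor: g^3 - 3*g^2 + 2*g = (g)*(g^2 - 3*g + 2) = g*(g - 2)*(g - 1)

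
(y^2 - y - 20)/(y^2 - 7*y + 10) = (y + 4)/(y - 2)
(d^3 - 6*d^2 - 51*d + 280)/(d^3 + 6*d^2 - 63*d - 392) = (d - 5)/(d + 7)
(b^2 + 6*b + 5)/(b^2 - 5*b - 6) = (b + 5)/(b - 6)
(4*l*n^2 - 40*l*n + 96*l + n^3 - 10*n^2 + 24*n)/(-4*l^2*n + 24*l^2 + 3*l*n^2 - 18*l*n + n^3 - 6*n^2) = (4 - n)/(l - n)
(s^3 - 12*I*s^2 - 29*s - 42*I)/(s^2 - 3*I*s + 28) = (s^2 - 5*I*s + 6)/(s + 4*I)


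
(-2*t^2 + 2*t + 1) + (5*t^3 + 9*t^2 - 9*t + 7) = 5*t^3 + 7*t^2 - 7*t + 8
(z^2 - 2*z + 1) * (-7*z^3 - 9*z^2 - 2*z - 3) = -7*z^5 + 5*z^4 + 9*z^3 - 8*z^2 + 4*z - 3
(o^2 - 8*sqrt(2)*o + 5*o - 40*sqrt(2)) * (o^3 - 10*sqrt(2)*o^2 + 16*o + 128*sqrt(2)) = o^5 - 18*sqrt(2)*o^4 + 5*o^4 - 90*sqrt(2)*o^3 + 176*o^3 + 880*o^2 - 2048*o - 10240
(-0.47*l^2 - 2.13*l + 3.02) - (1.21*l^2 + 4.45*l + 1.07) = -1.68*l^2 - 6.58*l + 1.95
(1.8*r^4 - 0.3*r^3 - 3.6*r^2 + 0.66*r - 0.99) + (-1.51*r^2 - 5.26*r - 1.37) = 1.8*r^4 - 0.3*r^3 - 5.11*r^2 - 4.6*r - 2.36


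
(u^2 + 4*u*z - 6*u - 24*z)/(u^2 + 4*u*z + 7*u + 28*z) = (u - 6)/(u + 7)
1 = 1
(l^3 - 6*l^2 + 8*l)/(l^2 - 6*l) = (l^2 - 6*l + 8)/(l - 6)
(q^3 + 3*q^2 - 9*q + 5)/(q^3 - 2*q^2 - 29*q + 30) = (q - 1)/(q - 6)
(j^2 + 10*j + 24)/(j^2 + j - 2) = (j^2 + 10*j + 24)/(j^2 + j - 2)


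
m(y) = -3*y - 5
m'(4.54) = -3.00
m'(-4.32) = -3.00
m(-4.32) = 7.96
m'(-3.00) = -3.00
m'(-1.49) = -3.00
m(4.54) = -18.62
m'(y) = -3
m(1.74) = -10.22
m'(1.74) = -3.00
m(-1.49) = -0.53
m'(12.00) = -3.00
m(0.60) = -6.80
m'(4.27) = -3.00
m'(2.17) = -3.00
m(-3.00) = 4.00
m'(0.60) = -3.00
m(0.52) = -6.56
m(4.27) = -17.81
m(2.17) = -11.51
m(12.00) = -41.00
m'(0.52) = -3.00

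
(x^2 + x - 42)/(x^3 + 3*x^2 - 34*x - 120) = (x + 7)/(x^2 + 9*x + 20)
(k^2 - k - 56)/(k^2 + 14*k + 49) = (k - 8)/(k + 7)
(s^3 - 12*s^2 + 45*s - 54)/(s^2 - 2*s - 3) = (s^2 - 9*s + 18)/(s + 1)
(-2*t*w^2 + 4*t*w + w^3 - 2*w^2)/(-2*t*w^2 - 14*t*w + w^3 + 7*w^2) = (w - 2)/(w + 7)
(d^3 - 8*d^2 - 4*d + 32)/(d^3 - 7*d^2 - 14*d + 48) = (d + 2)/(d + 3)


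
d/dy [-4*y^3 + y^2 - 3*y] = -12*y^2 + 2*y - 3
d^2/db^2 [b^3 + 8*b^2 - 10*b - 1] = 6*b + 16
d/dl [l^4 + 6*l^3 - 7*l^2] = 2*l*(2*l^2 + 9*l - 7)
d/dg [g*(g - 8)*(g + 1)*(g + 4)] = 4*g^3 - 9*g^2 - 72*g - 32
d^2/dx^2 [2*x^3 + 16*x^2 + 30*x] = 12*x + 32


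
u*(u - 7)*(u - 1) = u^3 - 8*u^2 + 7*u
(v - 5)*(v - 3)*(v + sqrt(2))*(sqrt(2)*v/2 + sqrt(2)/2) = sqrt(2)*v^4/2 - 7*sqrt(2)*v^3/2 + v^3 - 7*v^2 + 7*sqrt(2)*v^2/2 + 7*v + 15*sqrt(2)*v/2 + 15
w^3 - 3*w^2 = w^2*(w - 3)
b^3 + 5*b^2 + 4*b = b*(b + 1)*(b + 4)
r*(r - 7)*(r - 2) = r^3 - 9*r^2 + 14*r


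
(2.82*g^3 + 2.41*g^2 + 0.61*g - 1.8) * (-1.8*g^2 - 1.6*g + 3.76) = -5.076*g^5 - 8.85*g^4 + 5.6492*g^3 + 11.3256*g^2 + 5.1736*g - 6.768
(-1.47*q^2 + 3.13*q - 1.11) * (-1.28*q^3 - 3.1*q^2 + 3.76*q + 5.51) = 1.8816*q^5 + 0.5506*q^4 - 13.8094*q^3 + 7.1101*q^2 + 13.0727*q - 6.1161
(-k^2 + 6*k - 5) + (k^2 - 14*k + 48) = 43 - 8*k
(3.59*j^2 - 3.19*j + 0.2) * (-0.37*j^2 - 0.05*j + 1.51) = -1.3283*j^4 + 1.0008*j^3 + 5.5064*j^2 - 4.8269*j + 0.302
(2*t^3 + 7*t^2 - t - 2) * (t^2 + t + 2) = 2*t^5 + 9*t^4 + 10*t^3 + 11*t^2 - 4*t - 4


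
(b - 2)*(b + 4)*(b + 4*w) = b^3 + 4*b^2*w + 2*b^2 + 8*b*w - 8*b - 32*w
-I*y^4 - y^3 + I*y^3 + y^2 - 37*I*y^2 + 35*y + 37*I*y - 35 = (y - 7*I)*(y + I)*(y + 5*I)*(-I*y + I)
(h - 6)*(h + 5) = h^2 - h - 30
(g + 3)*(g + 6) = g^2 + 9*g + 18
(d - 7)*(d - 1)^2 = d^3 - 9*d^2 + 15*d - 7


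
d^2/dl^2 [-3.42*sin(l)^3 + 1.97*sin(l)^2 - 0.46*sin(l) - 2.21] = 3.025*sin(l) - 7.695*sin(3*l) + 3.94*cos(2*l)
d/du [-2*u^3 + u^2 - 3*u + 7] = -6*u^2 + 2*u - 3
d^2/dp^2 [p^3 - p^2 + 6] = 6*p - 2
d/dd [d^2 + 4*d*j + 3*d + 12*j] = 2*d + 4*j + 3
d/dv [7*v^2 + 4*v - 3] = 14*v + 4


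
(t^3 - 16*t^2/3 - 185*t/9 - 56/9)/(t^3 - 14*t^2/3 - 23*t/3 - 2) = (3*t^2 - 17*t - 56)/(3*(t^2 - 5*t - 6))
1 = 1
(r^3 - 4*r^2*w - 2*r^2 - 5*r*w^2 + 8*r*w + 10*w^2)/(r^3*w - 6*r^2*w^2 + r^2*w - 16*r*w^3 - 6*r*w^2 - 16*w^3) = (-r^3 + 4*r^2*w + 2*r^2 + 5*r*w^2 - 8*r*w - 10*w^2)/(w*(-r^3 + 6*r^2*w - r^2 + 16*r*w^2 + 6*r*w + 16*w^2))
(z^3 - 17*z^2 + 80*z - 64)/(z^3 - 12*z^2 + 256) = (z - 1)/(z + 4)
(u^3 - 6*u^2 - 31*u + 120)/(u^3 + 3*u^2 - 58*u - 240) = (u - 3)/(u + 6)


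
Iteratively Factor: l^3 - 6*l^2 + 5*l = (l)*(l^2 - 6*l + 5) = l*(l - 5)*(l - 1)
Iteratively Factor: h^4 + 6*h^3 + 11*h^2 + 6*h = (h + 1)*(h^3 + 5*h^2 + 6*h) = h*(h + 1)*(h^2 + 5*h + 6) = h*(h + 1)*(h + 3)*(h + 2)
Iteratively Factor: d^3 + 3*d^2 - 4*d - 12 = (d + 3)*(d^2 - 4) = (d - 2)*(d + 3)*(d + 2)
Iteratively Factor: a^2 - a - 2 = (a + 1)*(a - 2)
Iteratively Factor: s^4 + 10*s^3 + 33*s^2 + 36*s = (s + 4)*(s^3 + 6*s^2 + 9*s) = (s + 3)*(s + 4)*(s^2 + 3*s) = (s + 3)^2*(s + 4)*(s)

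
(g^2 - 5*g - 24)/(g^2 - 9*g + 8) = (g + 3)/(g - 1)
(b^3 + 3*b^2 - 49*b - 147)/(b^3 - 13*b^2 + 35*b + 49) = (b^2 + 10*b + 21)/(b^2 - 6*b - 7)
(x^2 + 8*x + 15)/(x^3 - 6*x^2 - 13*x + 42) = (x + 5)/(x^2 - 9*x + 14)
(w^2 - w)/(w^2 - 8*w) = (w - 1)/(w - 8)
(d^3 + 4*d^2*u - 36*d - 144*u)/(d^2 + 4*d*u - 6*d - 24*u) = d + 6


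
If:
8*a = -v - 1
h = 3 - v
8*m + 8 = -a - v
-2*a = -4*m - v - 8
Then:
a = 7/13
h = 108/13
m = -21/52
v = -69/13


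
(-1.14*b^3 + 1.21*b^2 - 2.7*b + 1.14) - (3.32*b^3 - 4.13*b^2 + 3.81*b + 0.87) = -4.46*b^3 + 5.34*b^2 - 6.51*b + 0.27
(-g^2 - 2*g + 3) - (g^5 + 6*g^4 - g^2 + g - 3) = -g^5 - 6*g^4 - 3*g + 6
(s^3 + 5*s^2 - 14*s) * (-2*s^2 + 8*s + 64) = -2*s^5 - 2*s^4 + 132*s^3 + 208*s^2 - 896*s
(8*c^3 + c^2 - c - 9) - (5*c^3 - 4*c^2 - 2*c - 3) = 3*c^3 + 5*c^2 + c - 6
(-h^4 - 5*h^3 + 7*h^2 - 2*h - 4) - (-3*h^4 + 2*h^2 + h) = 2*h^4 - 5*h^3 + 5*h^2 - 3*h - 4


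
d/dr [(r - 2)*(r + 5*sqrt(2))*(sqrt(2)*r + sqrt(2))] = 3*sqrt(2)*r^2 - 2*sqrt(2)*r + 20*r - 10 - 2*sqrt(2)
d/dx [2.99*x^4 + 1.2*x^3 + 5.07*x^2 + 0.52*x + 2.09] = 11.96*x^3 + 3.6*x^2 + 10.14*x + 0.52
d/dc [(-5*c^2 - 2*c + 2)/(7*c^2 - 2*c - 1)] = 6*(4*c^2 - 3*c + 1)/(49*c^4 - 28*c^3 - 10*c^2 + 4*c + 1)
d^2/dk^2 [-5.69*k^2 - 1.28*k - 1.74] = -11.3800000000000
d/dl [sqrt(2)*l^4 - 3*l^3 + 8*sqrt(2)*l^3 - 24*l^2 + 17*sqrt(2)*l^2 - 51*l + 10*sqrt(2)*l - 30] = 4*sqrt(2)*l^3 - 9*l^2 + 24*sqrt(2)*l^2 - 48*l + 34*sqrt(2)*l - 51 + 10*sqrt(2)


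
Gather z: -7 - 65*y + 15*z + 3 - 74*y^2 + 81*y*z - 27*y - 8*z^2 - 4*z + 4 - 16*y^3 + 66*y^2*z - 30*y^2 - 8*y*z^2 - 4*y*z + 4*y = -16*y^3 - 104*y^2 - 88*y + z^2*(-8*y - 8) + z*(66*y^2 + 77*y + 11)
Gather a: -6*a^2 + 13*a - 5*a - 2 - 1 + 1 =-6*a^2 + 8*a - 2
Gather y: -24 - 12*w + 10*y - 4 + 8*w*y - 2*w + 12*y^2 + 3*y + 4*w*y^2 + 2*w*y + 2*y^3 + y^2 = -14*w + 2*y^3 + y^2*(4*w + 13) + y*(10*w + 13) - 28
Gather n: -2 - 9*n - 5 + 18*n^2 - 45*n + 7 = 18*n^2 - 54*n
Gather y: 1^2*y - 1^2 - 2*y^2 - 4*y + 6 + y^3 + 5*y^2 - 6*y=y^3 + 3*y^2 - 9*y + 5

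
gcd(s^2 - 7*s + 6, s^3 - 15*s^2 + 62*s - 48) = s^2 - 7*s + 6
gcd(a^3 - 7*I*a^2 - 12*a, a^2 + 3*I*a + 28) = a - 4*I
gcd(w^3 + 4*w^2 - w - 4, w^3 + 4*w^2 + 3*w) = w + 1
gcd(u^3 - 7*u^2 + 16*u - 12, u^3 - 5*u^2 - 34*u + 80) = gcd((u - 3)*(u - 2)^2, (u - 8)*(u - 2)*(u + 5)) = u - 2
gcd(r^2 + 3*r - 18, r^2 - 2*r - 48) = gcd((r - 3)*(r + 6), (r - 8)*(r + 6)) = r + 6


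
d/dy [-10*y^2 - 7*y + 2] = -20*y - 7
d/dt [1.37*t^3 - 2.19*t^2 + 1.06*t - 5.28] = 4.11*t^2 - 4.38*t + 1.06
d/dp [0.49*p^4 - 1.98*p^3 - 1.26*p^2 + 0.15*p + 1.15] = 1.96*p^3 - 5.94*p^2 - 2.52*p + 0.15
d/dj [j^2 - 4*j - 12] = 2*j - 4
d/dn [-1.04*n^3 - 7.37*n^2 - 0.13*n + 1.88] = -3.12*n^2 - 14.74*n - 0.13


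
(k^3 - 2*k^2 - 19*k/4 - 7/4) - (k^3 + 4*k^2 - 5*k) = -6*k^2 + k/4 - 7/4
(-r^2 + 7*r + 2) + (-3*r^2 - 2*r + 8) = -4*r^2 + 5*r + 10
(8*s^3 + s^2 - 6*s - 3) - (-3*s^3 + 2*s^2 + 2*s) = 11*s^3 - s^2 - 8*s - 3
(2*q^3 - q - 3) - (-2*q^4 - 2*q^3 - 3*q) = 2*q^4 + 4*q^3 + 2*q - 3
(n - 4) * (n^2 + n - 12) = n^3 - 3*n^2 - 16*n + 48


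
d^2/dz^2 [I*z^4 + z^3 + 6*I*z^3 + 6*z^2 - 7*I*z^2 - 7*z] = 12*I*z^2 + z*(6 + 36*I) + 12 - 14*I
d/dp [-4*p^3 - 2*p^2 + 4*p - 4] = -12*p^2 - 4*p + 4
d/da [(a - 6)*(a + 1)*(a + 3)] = 3*a^2 - 4*a - 21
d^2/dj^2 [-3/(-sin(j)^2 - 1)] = 6*(-2*sin(j)^4 + 5*sin(j)^2 - 1)/(sin(j)^2 + 1)^3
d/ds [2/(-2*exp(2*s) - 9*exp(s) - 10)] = (8*exp(s) + 18)*exp(s)/(2*exp(2*s) + 9*exp(s) + 10)^2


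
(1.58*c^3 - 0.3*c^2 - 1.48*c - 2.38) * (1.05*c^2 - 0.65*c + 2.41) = 1.659*c^5 - 1.342*c^4 + 2.4488*c^3 - 2.26*c^2 - 2.0198*c - 5.7358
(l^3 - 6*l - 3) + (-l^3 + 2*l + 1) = -4*l - 2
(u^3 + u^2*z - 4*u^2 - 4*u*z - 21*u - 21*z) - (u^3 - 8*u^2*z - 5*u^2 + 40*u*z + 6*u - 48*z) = 9*u^2*z + u^2 - 44*u*z - 27*u + 27*z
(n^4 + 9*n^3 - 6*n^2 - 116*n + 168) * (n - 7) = n^5 + 2*n^4 - 69*n^3 - 74*n^2 + 980*n - 1176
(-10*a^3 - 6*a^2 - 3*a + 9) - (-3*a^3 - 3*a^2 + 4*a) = -7*a^3 - 3*a^2 - 7*a + 9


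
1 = 1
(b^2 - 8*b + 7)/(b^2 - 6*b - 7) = (b - 1)/(b + 1)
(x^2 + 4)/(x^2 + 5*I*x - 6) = (x - 2*I)/(x + 3*I)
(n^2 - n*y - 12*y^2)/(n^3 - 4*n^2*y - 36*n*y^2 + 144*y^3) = (-n - 3*y)/(-n^2 + 36*y^2)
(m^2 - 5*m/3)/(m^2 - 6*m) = (m - 5/3)/(m - 6)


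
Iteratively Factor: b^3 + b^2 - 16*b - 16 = (b + 4)*(b^2 - 3*b - 4) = (b - 4)*(b + 4)*(b + 1)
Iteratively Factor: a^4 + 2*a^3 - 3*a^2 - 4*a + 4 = (a + 2)*(a^3 - 3*a + 2) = (a + 2)^2*(a^2 - 2*a + 1) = (a - 1)*(a + 2)^2*(a - 1)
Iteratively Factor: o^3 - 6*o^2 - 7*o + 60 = (o - 4)*(o^2 - 2*o - 15) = (o - 5)*(o - 4)*(o + 3)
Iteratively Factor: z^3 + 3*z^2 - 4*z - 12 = (z + 3)*(z^2 - 4) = (z + 2)*(z + 3)*(z - 2)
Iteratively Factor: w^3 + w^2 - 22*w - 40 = (w - 5)*(w^2 + 6*w + 8) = (w - 5)*(w + 2)*(w + 4)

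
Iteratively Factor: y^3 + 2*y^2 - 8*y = (y - 2)*(y^2 + 4*y) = (y - 2)*(y + 4)*(y)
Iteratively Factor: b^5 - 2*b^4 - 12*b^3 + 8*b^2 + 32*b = (b - 2)*(b^4 - 12*b^2 - 16*b) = (b - 2)*(b + 2)*(b^3 - 2*b^2 - 8*b) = (b - 2)*(b + 2)^2*(b^2 - 4*b) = (b - 4)*(b - 2)*(b + 2)^2*(b)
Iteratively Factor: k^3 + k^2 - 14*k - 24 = (k + 3)*(k^2 - 2*k - 8) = (k + 2)*(k + 3)*(k - 4)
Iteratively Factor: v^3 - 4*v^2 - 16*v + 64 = (v - 4)*(v^2 - 16) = (v - 4)*(v + 4)*(v - 4)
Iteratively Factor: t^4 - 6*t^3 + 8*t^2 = (t - 2)*(t^3 - 4*t^2) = (t - 4)*(t - 2)*(t^2) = t*(t - 4)*(t - 2)*(t)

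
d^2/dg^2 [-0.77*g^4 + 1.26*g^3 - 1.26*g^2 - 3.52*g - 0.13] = -9.24*g^2 + 7.56*g - 2.52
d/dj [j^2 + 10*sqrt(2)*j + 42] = 2*j + 10*sqrt(2)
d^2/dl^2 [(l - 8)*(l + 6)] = 2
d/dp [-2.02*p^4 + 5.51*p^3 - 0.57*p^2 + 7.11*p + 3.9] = -8.08*p^3 + 16.53*p^2 - 1.14*p + 7.11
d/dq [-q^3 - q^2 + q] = -3*q^2 - 2*q + 1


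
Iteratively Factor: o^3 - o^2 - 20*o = (o - 5)*(o^2 + 4*o) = o*(o - 5)*(o + 4)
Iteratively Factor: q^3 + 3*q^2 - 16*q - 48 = (q + 4)*(q^2 - q - 12) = (q - 4)*(q + 4)*(q + 3)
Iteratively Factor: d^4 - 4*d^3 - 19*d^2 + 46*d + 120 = (d + 3)*(d^3 - 7*d^2 + 2*d + 40) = (d + 2)*(d + 3)*(d^2 - 9*d + 20) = (d - 5)*(d + 2)*(d + 3)*(d - 4)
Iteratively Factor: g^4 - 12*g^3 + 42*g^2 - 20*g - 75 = (g - 3)*(g^3 - 9*g^2 + 15*g + 25) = (g - 5)*(g - 3)*(g^2 - 4*g - 5) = (g - 5)^2*(g - 3)*(g + 1)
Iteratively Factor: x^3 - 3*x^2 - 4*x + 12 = (x - 3)*(x^2 - 4) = (x - 3)*(x - 2)*(x + 2)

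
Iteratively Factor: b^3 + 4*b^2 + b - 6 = (b + 3)*(b^2 + b - 2) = (b - 1)*(b + 3)*(b + 2)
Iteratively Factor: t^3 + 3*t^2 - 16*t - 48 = (t + 4)*(t^2 - t - 12) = (t - 4)*(t + 4)*(t + 3)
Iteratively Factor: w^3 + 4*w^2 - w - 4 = (w + 4)*(w^2 - 1) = (w - 1)*(w + 4)*(w + 1)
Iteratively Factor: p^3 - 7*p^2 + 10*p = (p - 5)*(p^2 - 2*p) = p*(p - 5)*(p - 2)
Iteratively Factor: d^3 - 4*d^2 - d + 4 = (d - 1)*(d^2 - 3*d - 4) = (d - 4)*(d - 1)*(d + 1)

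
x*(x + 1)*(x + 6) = x^3 + 7*x^2 + 6*x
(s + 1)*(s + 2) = s^2 + 3*s + 2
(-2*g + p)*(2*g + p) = -4*g^2 + p^2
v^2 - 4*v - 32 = (v - 8)*(v + 4)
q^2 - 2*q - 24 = (q - 6)*(q + 4)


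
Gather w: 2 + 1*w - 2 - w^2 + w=-w^2 + 2*w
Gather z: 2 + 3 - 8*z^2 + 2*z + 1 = -8*z^2 + 2*z + 6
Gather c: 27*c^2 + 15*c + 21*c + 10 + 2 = 27*c^2 + 36*c + 12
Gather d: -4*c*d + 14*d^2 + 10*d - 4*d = 14*d^2 + d*(6 - 4*c)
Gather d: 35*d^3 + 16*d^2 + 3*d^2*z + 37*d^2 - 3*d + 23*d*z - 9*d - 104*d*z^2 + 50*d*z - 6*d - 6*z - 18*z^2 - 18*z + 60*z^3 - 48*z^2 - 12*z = 35*d^3 + d^2*(3*z + 53) + d*(-104*z^2 + 73*z - 18) + 60*z^3 - 66*z^2 - 36*z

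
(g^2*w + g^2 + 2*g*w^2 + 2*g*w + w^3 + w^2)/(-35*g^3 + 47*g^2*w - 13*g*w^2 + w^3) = (g^2*w + g^2 + 2*g*w^2 + 2*g*w + w^3 + w^2)/(-35*g^3 + 47*g^2*w - 13*g*w^2 + w^3)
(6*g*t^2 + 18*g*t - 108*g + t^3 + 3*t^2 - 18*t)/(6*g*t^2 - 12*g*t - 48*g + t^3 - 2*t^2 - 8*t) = (t^2 + 3*t - 18)/(t^2 - 2*t - 8)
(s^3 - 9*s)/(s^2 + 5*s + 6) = s*(s - 3)/(s + 2)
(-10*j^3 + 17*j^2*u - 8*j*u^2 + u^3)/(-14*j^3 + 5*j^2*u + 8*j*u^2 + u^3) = (10*j^2 - 7*j*u + u^2)/(14*j^2 + 9*j*u + u^2)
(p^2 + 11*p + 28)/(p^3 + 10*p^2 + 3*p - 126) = (p + 4)/(p^2 + 3*p - 18)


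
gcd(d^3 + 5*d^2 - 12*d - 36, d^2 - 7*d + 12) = d - 3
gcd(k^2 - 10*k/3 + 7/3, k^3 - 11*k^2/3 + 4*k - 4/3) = k - 1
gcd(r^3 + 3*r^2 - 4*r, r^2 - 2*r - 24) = r + 4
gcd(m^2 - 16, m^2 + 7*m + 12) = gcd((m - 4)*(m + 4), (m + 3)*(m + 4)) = m + 4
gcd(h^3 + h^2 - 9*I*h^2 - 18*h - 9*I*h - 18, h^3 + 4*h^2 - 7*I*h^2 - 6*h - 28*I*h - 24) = h - 6*I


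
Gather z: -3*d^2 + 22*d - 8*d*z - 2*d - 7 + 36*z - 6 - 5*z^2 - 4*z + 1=-3*d^2 + 20*d - 5*z^2 + z*(32 - 8*d) - 12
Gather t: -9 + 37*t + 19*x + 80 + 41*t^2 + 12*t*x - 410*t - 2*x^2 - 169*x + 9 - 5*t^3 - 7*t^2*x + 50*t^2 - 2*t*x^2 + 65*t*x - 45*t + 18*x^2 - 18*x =-5*t^3 + t^2*(91 - 7*x) + t*(-2*x^2 + 77*x - 418) + 16*x^2 - 168*x + 80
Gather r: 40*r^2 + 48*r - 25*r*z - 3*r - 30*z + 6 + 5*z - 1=40*r^2 + r*(45 - 25*z) - 25*z + 5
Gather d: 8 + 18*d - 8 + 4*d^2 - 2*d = 4*d^2 + 16*d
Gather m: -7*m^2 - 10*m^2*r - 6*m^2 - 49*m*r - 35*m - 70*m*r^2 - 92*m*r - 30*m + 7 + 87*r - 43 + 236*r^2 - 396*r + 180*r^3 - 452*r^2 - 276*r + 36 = m^2*(-10*r - 13) + m*(-70*r^2 - 141*r - 65) + 180*r^3 - 216*r^2 - 585*r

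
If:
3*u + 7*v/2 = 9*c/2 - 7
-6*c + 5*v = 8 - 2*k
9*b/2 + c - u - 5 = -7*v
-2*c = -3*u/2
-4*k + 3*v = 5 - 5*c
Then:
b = 1355/243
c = -329/36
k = -1091/72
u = -329/27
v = -119/36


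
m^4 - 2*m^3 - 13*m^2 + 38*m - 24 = (m - 3)*(m - 2)*(m - 1)*(m + 4)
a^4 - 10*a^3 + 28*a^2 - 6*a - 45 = (a - 5)*(a - 3)^2*(a + 1)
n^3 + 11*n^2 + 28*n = n*(n + 4)*(n + 7)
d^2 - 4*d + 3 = (d - 3)*(d - 1)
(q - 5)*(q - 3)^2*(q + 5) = q^4 - 6*q^3 - 16*q^2 + 150*q - 225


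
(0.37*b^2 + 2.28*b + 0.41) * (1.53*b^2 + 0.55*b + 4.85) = 0.5661*b^4 + 3.6919*b^3 + 3.6758*b^2 + 11.2835*b + 1.9885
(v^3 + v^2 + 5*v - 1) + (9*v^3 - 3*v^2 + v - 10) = 10*v^3 - 2*v^2 + 6*v - 11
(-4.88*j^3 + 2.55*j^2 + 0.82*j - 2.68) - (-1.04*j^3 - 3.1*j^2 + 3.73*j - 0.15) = -3.84*j^3 + 5.65*j^2 - 2.91*j - 2.53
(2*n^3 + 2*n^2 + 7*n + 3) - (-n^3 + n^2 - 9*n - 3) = 3*n^3 + n^2 + 16*n + 6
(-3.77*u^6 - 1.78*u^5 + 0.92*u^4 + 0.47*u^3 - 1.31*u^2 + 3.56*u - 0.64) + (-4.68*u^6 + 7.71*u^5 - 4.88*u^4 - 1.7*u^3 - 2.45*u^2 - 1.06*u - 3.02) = -8.45*u^6 + 5.93*u^5 - 3.96*u^4 - 1.23*u^3 - 3.76*u^2 + 2.5*u - 3.66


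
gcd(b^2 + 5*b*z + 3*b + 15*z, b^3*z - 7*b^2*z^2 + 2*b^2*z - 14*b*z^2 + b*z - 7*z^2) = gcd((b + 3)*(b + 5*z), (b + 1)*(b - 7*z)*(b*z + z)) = 1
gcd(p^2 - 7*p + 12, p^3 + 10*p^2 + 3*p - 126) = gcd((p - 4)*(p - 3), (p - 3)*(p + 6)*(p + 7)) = p - 3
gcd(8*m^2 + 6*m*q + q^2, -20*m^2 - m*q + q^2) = 4*m + q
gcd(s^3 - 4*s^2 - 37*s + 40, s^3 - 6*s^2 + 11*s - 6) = s - 1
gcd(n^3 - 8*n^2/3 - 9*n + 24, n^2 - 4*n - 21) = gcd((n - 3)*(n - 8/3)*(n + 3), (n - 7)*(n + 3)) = n + 3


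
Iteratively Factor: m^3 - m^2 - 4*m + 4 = (m - 1)*(m^2 - 4) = (m - 2)*(m - 1)*(m + 2)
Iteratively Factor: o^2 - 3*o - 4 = (o + 1)*(o - 4)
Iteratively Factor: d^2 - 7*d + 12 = (d - 4)*(d - 3)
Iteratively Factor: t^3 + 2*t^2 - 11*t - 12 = (t - 3)*(t^2 + 5*t + 4) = (t - 3)*(t + 4)*(t + 1)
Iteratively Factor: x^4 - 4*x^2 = (x)*(x^3 - 4*x) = x*(x + 2)*(x^2 - 2*x) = x*(x - 2)*(x + 2)*(x)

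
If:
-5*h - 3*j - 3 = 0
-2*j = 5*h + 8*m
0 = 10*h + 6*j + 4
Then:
No Solution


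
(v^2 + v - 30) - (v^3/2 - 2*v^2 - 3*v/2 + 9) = -v^3/2 + 3*v^2 + 5*v/2 - 39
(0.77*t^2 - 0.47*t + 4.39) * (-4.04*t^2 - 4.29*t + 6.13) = -3.1108*t^4 - 1.4045*t^3 - 10.9992*t^2 - 21.7142*t + 26.9107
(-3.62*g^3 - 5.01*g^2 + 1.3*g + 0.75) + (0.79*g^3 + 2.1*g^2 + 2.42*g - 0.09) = -2.83*g^3 - 2.91*g^2 + 3.72*g + 0.66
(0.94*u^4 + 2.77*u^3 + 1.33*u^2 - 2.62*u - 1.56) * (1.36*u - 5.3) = 1.2784*u^5 - 1.2148*u^4 - 12.8722*u^3 - 10.6122*u^2 + 11.7644*u + 8.268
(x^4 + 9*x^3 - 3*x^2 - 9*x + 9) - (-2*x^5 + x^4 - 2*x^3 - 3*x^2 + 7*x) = 2*x^5 + 11*x^3 - 16*x + 9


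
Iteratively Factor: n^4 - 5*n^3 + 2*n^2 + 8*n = (n)*(n^3 - 5*n^2 + 2*n + 8) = n*(n - 2)*(n^2 - 3*n - 4) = n*(n - 2)*(n + 1)*(n - 4)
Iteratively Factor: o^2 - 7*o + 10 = (o - 2)*(o - 5)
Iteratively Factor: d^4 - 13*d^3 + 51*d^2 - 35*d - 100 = (d - 5)*(d^3 - 8*d^2 + 11*d + 20) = (d - 5)^2*(d^2 - 3*d - 4) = (d - 5)^2*(d - 4)*(d + 1)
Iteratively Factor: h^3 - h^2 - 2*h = (h - 2)*(h^2 + h) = h*(h - 2)*(h + 1)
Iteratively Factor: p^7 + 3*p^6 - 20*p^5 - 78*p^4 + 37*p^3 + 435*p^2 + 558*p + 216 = (p - 4)*(p^6 + 7*p^5 + 8*p^4 - 46*p^3 - 147*p^2 - 153*p - 54) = (p - 4)*(p + 1)*(p^5 + 6*p^4 + 2*p^3 - 48*p^2 - 99*p - 54) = (p - 4)*(p + 1)*(p + 2)*(p^4 + 4*p^3 - 6*p^2 - 36*p - 27) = (p - 4)*(p - 3)*(p + 1)*(p + 2)*(p^3 + 7*p^2 + 15*p + 9) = (p - 4)*(p - 3)*(p + 1)^2*(p + 2)*(p^2 + 6*p + 9) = (p - 4)*(p - 3)*(p + 1)^2*(p + 2)*(p + 3)*(p + 3)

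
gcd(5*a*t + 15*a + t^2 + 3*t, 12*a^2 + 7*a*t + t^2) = 1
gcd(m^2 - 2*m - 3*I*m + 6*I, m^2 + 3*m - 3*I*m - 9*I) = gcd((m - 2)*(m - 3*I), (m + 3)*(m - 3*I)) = m - 3*I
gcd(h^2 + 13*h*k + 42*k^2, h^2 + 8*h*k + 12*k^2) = h + 6*k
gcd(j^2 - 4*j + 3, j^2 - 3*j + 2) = j - 1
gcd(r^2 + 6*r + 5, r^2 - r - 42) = 1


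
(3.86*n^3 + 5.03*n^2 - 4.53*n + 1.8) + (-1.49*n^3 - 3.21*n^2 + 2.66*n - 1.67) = 2.37*n^3 + 1.82*n^2 - 1.87*n + 0.13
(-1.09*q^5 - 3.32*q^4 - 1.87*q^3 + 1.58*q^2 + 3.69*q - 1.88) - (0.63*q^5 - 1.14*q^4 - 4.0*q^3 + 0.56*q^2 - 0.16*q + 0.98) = -1.72*q^5 - 2.18*q^4 + 2.13*q^3 + 1.02*q^2 + 3.85*q - 2.86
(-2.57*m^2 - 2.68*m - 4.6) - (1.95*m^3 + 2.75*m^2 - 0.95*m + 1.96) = -1.95*m^3 - 5.32*m^2 - 1.73*m - 6.56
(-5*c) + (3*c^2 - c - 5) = 3*c^2 - 6*c - 5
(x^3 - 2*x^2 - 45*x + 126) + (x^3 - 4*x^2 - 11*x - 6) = 2*x^3 - 6*x^2 - 56*x + 120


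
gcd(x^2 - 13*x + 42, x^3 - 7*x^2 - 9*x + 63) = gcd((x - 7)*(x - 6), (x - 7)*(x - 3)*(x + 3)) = x - 7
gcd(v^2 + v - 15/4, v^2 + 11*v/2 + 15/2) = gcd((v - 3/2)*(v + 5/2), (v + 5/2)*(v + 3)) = v + 5/2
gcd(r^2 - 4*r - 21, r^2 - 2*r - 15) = r + 3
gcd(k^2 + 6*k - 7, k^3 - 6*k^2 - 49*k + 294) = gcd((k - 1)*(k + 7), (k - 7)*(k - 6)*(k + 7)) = k + 7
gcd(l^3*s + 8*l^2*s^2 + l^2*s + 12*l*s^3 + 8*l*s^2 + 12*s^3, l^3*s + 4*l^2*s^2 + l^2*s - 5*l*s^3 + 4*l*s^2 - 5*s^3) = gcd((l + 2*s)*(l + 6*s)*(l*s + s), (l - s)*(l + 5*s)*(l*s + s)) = l*s + s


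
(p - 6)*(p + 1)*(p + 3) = p^3 - 2*p^2 - 21*p - 18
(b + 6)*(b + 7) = b^2 + 13*b + 42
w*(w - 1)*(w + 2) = w^3 + w^2 - 2*w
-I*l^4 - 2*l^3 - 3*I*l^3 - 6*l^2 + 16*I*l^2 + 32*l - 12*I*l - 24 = (l - 2)*(l + 6)*(l - 2*I)*(-I*l + I)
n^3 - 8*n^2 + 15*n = n*(n - 5)*(n - 3)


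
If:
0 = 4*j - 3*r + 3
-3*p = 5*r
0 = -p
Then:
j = -3/4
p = 0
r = 0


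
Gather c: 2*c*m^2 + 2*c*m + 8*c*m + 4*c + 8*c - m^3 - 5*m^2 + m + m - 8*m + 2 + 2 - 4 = c*(2*m^2 + 10*m + 12) - m^3 - 5*m^2 - 6*m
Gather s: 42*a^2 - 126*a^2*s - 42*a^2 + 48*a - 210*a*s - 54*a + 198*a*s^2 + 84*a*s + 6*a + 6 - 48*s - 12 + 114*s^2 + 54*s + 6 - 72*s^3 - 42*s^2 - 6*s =-72*s^3 + s^2*(198*a + 72) + s*(-126*a^2 - 126*a)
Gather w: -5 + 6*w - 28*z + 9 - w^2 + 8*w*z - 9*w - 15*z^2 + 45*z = -w^2 + w*(8*z - 3) - 15*z^2 + 17*z + 4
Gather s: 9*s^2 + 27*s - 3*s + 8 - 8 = 9*s^2 + 24*s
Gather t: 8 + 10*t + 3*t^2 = 3*t^2 + 10*t + 8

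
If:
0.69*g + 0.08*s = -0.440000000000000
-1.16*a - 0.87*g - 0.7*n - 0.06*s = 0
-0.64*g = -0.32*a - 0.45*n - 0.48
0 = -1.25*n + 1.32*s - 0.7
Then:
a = 2.33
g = -0.35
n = -3.22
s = -2.52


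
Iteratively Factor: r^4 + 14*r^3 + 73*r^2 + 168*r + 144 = (r + 3)*(r^3 + 11*r^2 + 40*r + 48) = (r + 3)*(r + 4)*(r^2 + 7*r + 12) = (r + 3)^2*(r + 4)*(r + 4)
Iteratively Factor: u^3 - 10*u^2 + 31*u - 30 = (u - 2)*(u^2 - 8*u + 15) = (u - 5)*(u - 2)*(u - 3)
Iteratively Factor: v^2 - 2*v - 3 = (v + 1)*(v - 3)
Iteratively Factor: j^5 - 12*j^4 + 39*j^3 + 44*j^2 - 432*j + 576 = (j + 3)*(j^4 - 15*j^3 + 84*j^2 - 208*j + 192) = (j - 4)*(j + 3)*(j^3 - 11*j^2 + 40*j - 48) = (j - 4)^2*(j + 3)*(j^2 - 7*j + 12) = (j - 4)^2*(j - 3)*(j + 3)*(j - 4)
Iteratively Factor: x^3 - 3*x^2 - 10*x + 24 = (x - 4)*(x^2 + x - 6) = (x - 4)*(x - 2)*(x + 3)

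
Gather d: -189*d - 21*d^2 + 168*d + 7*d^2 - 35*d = -14*d^2 - 56*d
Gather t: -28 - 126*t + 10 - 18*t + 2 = -144*t - 16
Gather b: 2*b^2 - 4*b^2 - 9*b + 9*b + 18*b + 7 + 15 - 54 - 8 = -2*b^2 + 18*b - 40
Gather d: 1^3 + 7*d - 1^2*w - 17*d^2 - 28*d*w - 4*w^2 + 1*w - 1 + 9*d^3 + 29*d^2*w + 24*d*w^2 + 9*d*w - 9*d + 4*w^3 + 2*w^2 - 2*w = 9*d^3 + d^2*(29*w - 17) + d*(24*w^2 - 19*w - 2) + 4*w^3 - 2*w^2 - 2*w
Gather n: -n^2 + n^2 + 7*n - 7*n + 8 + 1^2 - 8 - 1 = 0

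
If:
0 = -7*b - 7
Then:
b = -1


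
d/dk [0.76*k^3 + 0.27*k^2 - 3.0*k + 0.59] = 2.28*k^2 + 0.54*k - 3.0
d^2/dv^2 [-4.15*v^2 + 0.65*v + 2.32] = -8.30000000000000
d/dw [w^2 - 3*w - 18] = 2*w - 3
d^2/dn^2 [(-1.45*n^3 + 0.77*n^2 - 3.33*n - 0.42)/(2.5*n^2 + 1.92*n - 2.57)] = (-3.5527136788005e-15*n^4 - 78.34006*n^3 + 56.86278*n^2 - 197.93013*n - 31.185134)/(15.625*n^6 + 36.0*n^5 - 20.5395*n^4 - 66.938112*n^3 + 21.114606*n^2 + 38.044224*n - 16.974593)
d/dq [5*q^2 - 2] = 10*q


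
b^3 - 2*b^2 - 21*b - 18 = (b - 6)*(b + 1)*(b + 3)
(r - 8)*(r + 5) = r^2 - 3*r - 40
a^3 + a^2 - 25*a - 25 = (a - 5)*(a + 1)*(a + 5)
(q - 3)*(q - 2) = q^2 - 5*q + 6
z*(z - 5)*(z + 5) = z^3 - 25*z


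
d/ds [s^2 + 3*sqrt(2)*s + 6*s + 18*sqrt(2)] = 2*s + 3*sqrt(2) + 6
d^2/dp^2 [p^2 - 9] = 2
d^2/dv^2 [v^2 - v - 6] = 2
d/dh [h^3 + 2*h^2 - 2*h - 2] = 3*h^2 + 4*h - 2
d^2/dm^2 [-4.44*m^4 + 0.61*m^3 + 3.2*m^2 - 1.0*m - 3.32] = -53.28*m^2 + 3.66*m + 6.4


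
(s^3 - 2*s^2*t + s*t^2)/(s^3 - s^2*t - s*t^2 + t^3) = s/(s + t)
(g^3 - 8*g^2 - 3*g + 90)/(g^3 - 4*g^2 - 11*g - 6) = (g^2 - 2*g - 15)/(g^2 + 2*g + 1)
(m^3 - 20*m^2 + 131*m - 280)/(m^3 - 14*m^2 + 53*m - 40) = (m - 7)/(m - 1)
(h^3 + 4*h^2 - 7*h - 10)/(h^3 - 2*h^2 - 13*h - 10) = (h^2 + 3*h - 10)/(h^2 - 3*h - 10)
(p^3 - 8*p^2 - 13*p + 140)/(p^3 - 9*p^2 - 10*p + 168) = (p - 5)/(p - 6)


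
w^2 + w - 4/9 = (w - 1/3)*(w + 4/3)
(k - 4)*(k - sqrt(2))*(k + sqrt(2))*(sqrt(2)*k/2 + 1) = sqrt(2)*k^4/2 - 2*sqrt(2)*k^3 + k^3 - 4*k^2 - sqrt(2)*k^2 - 2*k + 4*sqrt(2)*k + 8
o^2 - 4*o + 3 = (o - 3)*(o - 1)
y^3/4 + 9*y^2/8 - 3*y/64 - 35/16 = (y/4 + 1)*(y - 5/4)*(y + 7/4)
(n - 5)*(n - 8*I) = n^2 - 5*n - 8*I*n + 40*I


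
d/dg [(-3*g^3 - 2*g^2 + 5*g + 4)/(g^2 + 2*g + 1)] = -3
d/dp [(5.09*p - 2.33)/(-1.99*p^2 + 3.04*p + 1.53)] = (10.1291*p^2 - 9.2734*p + 14.8709)/(3.9601*p^4 - 12.0992*p^3 + 3.1522*p^2 + 9.3024*p + 2.3409)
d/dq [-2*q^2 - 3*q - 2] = -4*q - 3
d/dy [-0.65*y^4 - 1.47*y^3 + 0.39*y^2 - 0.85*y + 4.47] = -2.6*y^3 - 4.41*y^2 + 0.78*y - 0.85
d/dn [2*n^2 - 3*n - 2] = 4*n - 3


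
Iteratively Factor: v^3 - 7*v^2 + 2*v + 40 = (v - 4)*(v^2 - 3*v - 10) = (v - 4)*(v + 2)*(v - 5)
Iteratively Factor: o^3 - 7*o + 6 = (o + 3)*(o^2 - 3*o + 2) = (o - 1)*(o + 3)*(o - 2)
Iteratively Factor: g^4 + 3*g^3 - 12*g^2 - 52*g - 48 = (g + 3)*(g^3 - 12*g - 16) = (g + 2)*(g + 3)*(g^2 - 2*g - 8) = (g + 2)^2*(g + 3)*(g - 4)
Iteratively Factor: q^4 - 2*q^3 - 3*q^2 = (q)*(q^3 - 2*q^2 - 3*q) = q*(q - 3)*(q^2 + q) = q^2*(q - 3)*(q + 1)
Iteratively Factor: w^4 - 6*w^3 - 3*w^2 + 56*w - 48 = (w - 4)*(w^3 - 2*w^2 - 11*w + 12) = (w - 4)*(w - 1)*(w^2 - w - 12) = (w - 4)^2*(w - 1)*(w + 3)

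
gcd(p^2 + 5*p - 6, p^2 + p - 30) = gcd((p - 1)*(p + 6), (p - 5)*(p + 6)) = p + 6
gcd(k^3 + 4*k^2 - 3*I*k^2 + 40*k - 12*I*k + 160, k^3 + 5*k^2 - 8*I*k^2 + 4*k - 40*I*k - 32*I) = k^2 + k*(4 - 8*I) - 32*I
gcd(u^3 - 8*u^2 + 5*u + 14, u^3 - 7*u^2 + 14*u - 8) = u - 2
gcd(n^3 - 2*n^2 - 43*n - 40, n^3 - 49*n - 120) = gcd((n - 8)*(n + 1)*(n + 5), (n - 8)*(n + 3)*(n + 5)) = n^2 - 3*n - 40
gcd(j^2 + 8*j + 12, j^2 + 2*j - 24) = j + 6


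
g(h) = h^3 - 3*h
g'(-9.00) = 240.00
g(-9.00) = -702.00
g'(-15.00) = 672.00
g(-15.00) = -3330.00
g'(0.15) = -2.93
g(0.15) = -0.45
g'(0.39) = -2.54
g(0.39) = -1.11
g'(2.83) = 21.03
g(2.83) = 14.18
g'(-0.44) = -2.42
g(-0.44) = 1.23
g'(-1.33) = 2.31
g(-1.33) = 1.64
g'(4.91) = 69.32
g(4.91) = 103.64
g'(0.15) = -2.93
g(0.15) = -0.45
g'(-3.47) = 33.12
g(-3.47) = -31.37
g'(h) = 3*h^2 - 3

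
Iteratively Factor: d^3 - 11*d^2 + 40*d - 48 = (d - 4)*(d^2 - 7*d + 12) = (d - 4)*(d - 3)*(d - 4)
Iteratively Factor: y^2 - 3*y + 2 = (y - 2)*(y - 1)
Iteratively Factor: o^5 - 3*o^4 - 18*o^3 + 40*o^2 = (o)*(o^4 - 3*o^3 - 18*o^2 + 40*o) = o^2*(o^3 - 3*o^2 - 18*o + 40) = o^2*(o - 5)*(o^2 + 2*o - 8) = o^2*(o - 5)*(o - 2)*(o + 4)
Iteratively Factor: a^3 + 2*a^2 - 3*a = (a + 3)*(a^2 - a) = (a - 1)*(a + 3)*(a)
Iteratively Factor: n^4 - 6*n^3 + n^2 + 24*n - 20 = (n + 2)*(n^3 - 8*n^2 + 17*n - 10) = (n - 5)*(n + 2)*(n^2 - 3*n + 2) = (n - 5)*(n - 2)*(n + 2)*(n - 1)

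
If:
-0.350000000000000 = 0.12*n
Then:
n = -2.92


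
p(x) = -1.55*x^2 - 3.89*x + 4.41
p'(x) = -3.1*x - 3.89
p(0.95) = -0.68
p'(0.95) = -6.84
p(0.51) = 2.02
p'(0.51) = -5.47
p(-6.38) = -33.86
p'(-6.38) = 15.89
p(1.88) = -8.38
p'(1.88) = -9.72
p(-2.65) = 3.83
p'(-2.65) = 4.32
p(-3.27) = 0.56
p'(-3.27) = 6.25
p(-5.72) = -24.05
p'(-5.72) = 13.84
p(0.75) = 0.62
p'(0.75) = -6.22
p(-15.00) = -285.99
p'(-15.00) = 42.61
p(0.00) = 4.41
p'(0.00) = -3.89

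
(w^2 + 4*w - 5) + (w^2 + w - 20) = 2*w^2 + 5*w - 25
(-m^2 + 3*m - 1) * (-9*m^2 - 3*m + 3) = 9*m^4 - 24*m^3 - 3*m^2 + 12*m - 3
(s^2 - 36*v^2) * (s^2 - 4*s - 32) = s^4 - 4*s^3 - 36*s^2*v^2 - 32*s^2 + 144*s*v^2 + 1152*v^2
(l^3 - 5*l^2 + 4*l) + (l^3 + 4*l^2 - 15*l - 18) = 2*l^3 - l^2 - 11*l - 18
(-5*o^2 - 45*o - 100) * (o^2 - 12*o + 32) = -5*o^4 + 15*o^3 + 280*o^2 - 240*o - 3200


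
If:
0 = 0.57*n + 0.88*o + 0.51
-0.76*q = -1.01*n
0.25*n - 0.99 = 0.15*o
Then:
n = 2.60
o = -2.26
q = 3.46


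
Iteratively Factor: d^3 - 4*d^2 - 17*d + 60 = (d - 5)*(d^2 + d - 12) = (d - 5)*(d - 3)*(d + 4)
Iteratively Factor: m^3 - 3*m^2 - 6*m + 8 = (m - 1)*(m^2 - 2*m - 8) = (m - 4)*(m - 1)*(m + 2)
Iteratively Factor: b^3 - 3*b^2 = (b)*(b^2 - 3*b) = b*(b - 3)*(b)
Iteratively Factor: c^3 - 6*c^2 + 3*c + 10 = (c - 2)*(c^2 - 4*c - 5) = (c - 5)*(c - 2)*(c + 1)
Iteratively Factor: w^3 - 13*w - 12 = (w + 3)*(w^2 - 3*w - 4) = (w + 1)*(w + 3)*(w - 4)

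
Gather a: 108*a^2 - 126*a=108*a^2 - 126*a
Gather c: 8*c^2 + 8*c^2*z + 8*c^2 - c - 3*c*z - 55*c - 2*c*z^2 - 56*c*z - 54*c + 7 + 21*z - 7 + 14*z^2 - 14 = c^2*(8*z + 16) + c*(-2*z^2 - 59*z - 110) + 14*z^2 + 21*z - 14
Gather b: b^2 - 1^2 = b^2 - 1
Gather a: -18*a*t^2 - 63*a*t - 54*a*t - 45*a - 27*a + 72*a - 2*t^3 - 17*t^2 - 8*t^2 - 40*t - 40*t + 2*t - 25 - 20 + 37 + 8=a*(-18*t^2 - 117*t) - 2*t^3 - 25*t^2 - 78*t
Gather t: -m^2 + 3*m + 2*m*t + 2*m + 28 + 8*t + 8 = -m^2 + 5*m + t*(2*m + 8) + 36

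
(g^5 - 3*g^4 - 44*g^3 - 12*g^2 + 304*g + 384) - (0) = g^5 - 3*g^4 - 44*g^3 - 12*g^2 + 304*g + 384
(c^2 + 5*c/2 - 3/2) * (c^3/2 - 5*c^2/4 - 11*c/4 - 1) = c^5/2 - 53*c^3/8 - 6*c^2 + 13*c/8 + 3/2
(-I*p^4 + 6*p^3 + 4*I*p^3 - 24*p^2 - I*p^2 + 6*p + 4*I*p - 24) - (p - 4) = -I*p^4 + 6*p^3 + 4*I*p^3 - 24*p^2 - I*p^2 + 5*p + 4*I*p - 20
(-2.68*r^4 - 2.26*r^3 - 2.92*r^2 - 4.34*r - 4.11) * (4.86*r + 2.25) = -13.0248*r^5 - 17.0136*r^4 - 19.2762*r^3 - 27.6624*r^2 - 29.7396*r - 9.2475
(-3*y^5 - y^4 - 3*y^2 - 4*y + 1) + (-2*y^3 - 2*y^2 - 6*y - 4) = -3*y^5 - y^4 - 2*y^3 - 5*y^2 - 10*y - 3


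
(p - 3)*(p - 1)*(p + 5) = p^3 + p^2 - 17*p + 15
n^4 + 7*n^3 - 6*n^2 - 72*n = n*(n - 3)*(n + 4)*(n + 6)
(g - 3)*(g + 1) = g^2 - 2*g - 3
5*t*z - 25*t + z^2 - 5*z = (5*t + z)*(z - 5)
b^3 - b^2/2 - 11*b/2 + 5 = (b - 2)*(b - 1)*(b + 5/2)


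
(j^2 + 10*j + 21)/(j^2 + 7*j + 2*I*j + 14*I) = (j + 3)/(j + 2*I)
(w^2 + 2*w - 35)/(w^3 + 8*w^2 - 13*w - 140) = (w - 5)/(w^2 + w - 20)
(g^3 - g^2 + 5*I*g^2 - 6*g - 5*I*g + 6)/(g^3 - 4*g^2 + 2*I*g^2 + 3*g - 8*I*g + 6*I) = (g + 3*I)/(g - 3)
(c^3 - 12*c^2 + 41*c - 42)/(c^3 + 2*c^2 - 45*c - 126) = (c^2 - 5*c + 6)/(c^2 + 9*c + 18)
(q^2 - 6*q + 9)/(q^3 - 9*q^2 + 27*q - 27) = 1/(q - 3)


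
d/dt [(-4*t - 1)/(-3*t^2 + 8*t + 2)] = 6*t*(-2*t - 1)/(9*t^4 - 48*t^3 + 52*t^2 + 32*t + 4)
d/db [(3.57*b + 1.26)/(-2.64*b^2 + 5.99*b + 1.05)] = (9.4248*b^2 + 6.6528*b - 3.7989)/(6.9696*b^4 - 31.6272*b^3 + 30.3361*b^2 + 12.579*b + 1.1025)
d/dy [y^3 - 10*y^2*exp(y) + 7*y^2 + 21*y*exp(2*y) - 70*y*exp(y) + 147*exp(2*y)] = -10*y^2*exp(y) + 3*y^2 + 42*y*exp(2*y) - 90*y*exp(y) + 14*y + 315*exp(2*y) - 70*exp(y)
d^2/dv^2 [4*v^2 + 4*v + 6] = 8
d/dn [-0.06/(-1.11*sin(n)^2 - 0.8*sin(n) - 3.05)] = -(0.1332*sin(n) + 0.048)*cos(n)/(1.11*sin(n)^2 + 0.8*sin(n) + 3.05)^2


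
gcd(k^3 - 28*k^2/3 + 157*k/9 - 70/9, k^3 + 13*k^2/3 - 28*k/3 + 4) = k - 2/3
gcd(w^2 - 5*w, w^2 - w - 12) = 1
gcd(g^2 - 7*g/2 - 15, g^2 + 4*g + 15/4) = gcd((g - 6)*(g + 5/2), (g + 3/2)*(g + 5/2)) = g + 5/2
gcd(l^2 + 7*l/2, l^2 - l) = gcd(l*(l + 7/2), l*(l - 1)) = l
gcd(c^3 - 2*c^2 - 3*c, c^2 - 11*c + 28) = 1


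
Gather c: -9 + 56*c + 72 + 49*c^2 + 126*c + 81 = 49*c^2 + 182*c + 144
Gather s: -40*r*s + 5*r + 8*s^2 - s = 5*r + 8*s^2 + s*(-40*r - 1)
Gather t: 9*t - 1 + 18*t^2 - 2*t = 18*t^2 + 7*t - 1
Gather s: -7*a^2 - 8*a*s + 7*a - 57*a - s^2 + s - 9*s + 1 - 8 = -7*a^2 - 50*a - s^2 + s*(-8*a - 8) - 7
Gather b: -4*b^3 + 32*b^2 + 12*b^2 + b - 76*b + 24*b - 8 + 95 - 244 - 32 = -4*b^3 + 44*b^2 - 51*b - 189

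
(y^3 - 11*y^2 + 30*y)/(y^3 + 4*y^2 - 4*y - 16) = y*(y^2 - 11*y + 30)/(y^3 + 4*y^2 - 4*y - 16)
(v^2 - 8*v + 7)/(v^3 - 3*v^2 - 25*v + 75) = (v^2 - 8*v + 7)/(v^3 - 3*v^2 - 25*v + 75)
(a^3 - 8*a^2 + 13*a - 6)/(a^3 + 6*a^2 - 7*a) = (a^2 - 7*a + 6)/(a*(a + 7))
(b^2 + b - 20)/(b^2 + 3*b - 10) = (b - 4)/(b - 2)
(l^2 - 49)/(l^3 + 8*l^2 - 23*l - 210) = (l - 7)/(l^2 + l - 30)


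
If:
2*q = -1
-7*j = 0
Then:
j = 0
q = -1/2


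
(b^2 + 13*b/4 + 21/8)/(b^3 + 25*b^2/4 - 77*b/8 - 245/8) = (2*b + 3)/(2*b^2 + 9*b - 35)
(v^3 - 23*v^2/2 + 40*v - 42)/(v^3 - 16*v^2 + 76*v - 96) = (v - 7/2)/(v - 8)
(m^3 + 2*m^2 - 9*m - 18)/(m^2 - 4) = (m^2 - 9)/(m - 2)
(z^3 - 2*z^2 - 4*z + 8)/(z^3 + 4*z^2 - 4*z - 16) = (z - 2)/(z + 4)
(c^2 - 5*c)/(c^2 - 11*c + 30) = c/(c - 6)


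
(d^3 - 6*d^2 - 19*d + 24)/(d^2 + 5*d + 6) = (d^2 - 9*d + 8)/(d + 2)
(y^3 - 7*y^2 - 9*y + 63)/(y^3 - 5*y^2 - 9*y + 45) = (y - 7)/(y - 5)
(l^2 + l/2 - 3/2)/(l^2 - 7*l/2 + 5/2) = (2*l + 3)/(2*l - 5)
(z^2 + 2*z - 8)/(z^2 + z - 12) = (z - 2)/(z - 3)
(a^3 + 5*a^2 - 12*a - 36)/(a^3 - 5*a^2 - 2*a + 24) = (a + 6)/(a - 4)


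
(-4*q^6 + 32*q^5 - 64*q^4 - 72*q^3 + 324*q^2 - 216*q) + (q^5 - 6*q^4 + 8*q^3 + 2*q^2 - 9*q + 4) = -4*q^6 + 33*q^5 - 70*q^4 - 64*q^3 + 326*q^2 - 225*q + 4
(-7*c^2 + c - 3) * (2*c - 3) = -14*c^3 + 23*c^2 - 9*c + 9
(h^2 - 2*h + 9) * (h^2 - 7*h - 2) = h^4 - 9*h^3 + 21*h^2 - 59*h - 18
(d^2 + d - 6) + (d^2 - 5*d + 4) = 2*d^2 - 4*d - 2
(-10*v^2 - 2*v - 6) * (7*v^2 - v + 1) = -70*v^4 - 4*v^3 - 50*v^2 + 4*v - 6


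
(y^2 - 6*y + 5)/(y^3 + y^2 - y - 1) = (y - 5)/(y^2 + 2*y + 1)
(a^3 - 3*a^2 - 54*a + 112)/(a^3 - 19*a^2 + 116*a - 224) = (a^2 + 5*a - 14)/(a^2 - 11*a + 28)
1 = 1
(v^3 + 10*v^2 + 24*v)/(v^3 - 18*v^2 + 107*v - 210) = v*(v^2 + 10*v + 24)/(v^3 - 18*v^2 + 107*v - 210)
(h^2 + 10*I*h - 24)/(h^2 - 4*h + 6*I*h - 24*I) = (h + 4*I)/(h - 4)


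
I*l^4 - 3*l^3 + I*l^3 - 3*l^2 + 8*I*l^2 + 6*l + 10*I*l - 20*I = (l + 2)*(l - 2*I)*(l + 5*I)*(I*l - I)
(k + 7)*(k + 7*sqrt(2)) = k^2 + 7*k + 7*sqrt(2)*k + 49*sqrt(2)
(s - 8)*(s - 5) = s^2 - 13*s + 40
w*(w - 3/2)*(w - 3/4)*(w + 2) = w^4 - w^3/4 - 27*w^2/8 + 9*w/4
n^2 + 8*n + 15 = (n + 3)*(n + 5)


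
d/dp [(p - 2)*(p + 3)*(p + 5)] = 3*p^2 + 12*p - 1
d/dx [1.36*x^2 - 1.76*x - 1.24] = 2.72*x - 1.76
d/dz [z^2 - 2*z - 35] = 2*z - 2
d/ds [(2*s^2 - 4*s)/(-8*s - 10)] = 2*(-2*s^2 - 5*s + 5)/(16*s^2 + 40*s + 25)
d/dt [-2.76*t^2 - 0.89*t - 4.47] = -5.52*t - 0.89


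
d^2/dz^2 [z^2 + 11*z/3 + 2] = 2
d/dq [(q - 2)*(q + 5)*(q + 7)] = 3*q^2 + 20*q + 11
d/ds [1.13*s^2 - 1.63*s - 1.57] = 2.26*s - 1.63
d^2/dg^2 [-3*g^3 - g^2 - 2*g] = -18*g - 2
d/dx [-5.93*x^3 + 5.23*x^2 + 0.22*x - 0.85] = -17.79*x^2 + 10.46*x + 0.22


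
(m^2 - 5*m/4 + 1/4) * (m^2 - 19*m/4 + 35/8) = m^4 - 6*m^3 + 169*m^2/16 - 213*m/32 + 35/32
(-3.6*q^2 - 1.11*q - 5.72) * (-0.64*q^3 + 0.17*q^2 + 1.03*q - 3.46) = 2.304*q^5 + 0.0983999999999999*q^4 - 0.2359*q^3 + 10.3403*q^2 - 2.051*q + 19.7912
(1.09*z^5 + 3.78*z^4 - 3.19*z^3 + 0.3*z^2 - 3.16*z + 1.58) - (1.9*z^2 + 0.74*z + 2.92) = 1.09*z^5 + 3.78*z^4 - 3.19*z^3 - 1.6*z^2 - 3.9*z - 1.34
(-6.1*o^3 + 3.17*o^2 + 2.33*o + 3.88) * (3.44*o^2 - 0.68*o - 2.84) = -20.984*o^5 + 15.0528*o^4 + 23.1836*o^3 + 2.76*o^2 - 9.2556*o - 11.0192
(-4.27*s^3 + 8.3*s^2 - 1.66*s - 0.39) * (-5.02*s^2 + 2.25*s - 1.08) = 21.4354*s^5 - 51.2735*s^4 + 31.6198*s^3 - 10.7412*s^2 + 0.9153*s + 0.4212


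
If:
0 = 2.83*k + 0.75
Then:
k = -0.27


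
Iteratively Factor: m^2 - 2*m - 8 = (m - 4)*(m + 2)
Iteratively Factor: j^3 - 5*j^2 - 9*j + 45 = (j - 5)*(j^2 - 9) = (j - 5)*(j + 3)*(j - 3)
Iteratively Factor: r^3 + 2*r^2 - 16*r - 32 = (r - 4)*(r^2 + 6*r + 8) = (r - 4)*(r + 2)*(r + 4)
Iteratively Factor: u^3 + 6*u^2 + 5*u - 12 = (u - 1)*(u^2 + 7*u + 12) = (u - 1)*(u + 3)*(u + 4)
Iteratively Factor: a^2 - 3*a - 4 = (a + 1)*(a - 4)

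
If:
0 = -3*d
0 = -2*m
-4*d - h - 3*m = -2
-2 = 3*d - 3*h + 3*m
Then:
No Solution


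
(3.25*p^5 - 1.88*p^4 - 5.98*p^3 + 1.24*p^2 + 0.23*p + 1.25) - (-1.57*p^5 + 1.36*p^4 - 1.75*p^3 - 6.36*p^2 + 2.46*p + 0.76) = 4.82*p^5 - 3.24*p^4 - 4.23*p^3 + 7.6*p^2 - 2.23*p + 0.49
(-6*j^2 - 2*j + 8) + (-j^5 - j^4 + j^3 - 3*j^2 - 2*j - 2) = -j^5 - j^4 + j^3 - 9*j^2 - 4*j + 6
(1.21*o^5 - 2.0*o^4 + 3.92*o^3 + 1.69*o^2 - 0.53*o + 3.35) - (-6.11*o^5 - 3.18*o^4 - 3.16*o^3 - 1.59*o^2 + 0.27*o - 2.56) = 7.32*o^5 + 1.18*o^4 + 7.08*o^3 + 3.28*o^2 - 0.8*o + 5.91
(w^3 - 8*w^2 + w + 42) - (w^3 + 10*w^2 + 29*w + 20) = -18*w^2 - 28*w + 22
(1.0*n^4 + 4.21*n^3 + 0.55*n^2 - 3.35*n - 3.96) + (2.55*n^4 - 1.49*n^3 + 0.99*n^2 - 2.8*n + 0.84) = 3.55*n^4 + 2.72*n^3 + 1.54*n^2 - 6.15*n - 3.12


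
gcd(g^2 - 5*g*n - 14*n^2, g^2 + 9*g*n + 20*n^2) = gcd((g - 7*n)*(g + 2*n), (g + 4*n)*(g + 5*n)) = 1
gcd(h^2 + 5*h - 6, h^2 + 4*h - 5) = h - 1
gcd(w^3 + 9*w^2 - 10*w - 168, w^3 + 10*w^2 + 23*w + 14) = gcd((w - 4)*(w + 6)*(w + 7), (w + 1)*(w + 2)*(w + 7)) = w + 7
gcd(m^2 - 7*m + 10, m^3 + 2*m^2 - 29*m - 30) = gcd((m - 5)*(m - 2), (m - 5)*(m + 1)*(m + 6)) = m - 5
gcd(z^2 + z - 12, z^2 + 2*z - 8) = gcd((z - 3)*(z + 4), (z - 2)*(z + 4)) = z + 4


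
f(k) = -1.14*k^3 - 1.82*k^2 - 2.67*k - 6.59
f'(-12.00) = -451.47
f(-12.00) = 1733.29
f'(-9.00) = -246.93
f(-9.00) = 701.08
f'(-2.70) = -17.77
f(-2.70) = 9.79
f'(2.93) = -42.70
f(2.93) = -58.71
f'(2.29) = -28.94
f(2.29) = -35.94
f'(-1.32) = -3.82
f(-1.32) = -3.61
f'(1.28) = -12.93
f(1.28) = -15.38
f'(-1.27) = -3.56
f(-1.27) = -3.80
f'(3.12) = -47.32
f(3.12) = -67.26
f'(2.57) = -34.61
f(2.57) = -44.82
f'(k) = -3.42*k^2 - 3.64*k - 2.67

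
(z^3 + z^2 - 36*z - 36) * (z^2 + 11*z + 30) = z^5 + 12*z^4 + 5*z^3 - 402*z^2 - 1476*z - 1080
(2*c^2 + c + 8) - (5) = 2*c^2 + c + 3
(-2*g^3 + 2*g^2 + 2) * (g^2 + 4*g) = -2*g^5 - 6*g^4 + 8*g^3 + 2*g^2 + 8*g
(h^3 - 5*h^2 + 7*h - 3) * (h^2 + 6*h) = h^5 + h^4 - 23*h^3 + 39*h^2 - 18*h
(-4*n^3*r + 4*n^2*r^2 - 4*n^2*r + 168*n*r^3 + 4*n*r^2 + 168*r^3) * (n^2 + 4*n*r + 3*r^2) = -4*n^5*r - 12*n^4*r^2 - 4*n^4*r + 172*n^3*r^3 - 12*n^3*r^2 + 684*n^2*r^4 + 172*n^2*r^3 + 504*n*r^5 + 684*n*r^4 + 504*r^5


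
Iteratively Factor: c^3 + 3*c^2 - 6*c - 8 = (c + 4)*(c^2 - c - 2) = (c - 2)*(c + 4)*(c + 1)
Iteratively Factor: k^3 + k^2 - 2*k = (k + 2)*(k^2 - k) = (k - 1)*(k + 2)*(k)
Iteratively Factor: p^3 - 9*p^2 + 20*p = (p - 5)*(p^2 - 4*p) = (p - 5)*(p - 4)*(p)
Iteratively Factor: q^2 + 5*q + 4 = (q + 4)*(q + 1)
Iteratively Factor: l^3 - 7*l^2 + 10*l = (l - 2)*(l^2 - 5*l) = l*(l - 2)*(l - 5)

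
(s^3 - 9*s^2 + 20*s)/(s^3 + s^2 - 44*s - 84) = s*(s^2 - 9*s + 20)/(s^3 + s^2 - 44*s - 84)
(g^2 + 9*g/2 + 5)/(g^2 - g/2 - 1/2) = (2*g^2 + 9*g + 10)/(2*g^2 - g - 1)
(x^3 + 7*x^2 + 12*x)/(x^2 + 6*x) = (x^2 + 7*x + 12)/(x + 6)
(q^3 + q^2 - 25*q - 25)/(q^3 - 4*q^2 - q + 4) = (q^2 - 25)/(q^2 - 5*q + 4)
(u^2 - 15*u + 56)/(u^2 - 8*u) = (u - 7)/u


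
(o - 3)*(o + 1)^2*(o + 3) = o^4 + 2*o^3 - 8*o^2 - 18*o - 9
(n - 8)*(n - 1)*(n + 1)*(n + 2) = n^4 - 6*n^3 - 17*n^2 + 6*n + 16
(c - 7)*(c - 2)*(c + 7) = c^3 - 2*c^2 - 49*c + 98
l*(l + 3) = l^2 + 3*l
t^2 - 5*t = t*(t - 5)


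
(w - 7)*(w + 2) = w^2 - 5*w - 14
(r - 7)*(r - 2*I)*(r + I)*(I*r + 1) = I*r^4 + 2*r^3 - 7*I*r^3 - 14*r^2 + I*r^2 + 2*r - 7*I*r - 14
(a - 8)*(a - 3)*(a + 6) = a^3 - 5*a^2 - 42*a + 144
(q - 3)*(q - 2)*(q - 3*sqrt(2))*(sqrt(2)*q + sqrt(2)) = sqrt(2)*q^4 - 6*q^3 - 4*sqrt(2)*q^3 + sqrt(2)*q^2 + 24*q^2 - 6*q + 6*sqrt(2)*q - 36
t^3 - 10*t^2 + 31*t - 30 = (t - 5)*(t - 3)*(t - 2)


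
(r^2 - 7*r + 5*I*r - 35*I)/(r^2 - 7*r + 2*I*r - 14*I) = (r + 5*I)/(r + 2*I)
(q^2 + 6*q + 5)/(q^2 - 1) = (q + 5)/(q - 1)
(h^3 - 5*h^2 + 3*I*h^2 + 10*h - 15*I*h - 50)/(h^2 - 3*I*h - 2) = (h^2 + 5*h*(-1 + I) - 25*I)/(h - I)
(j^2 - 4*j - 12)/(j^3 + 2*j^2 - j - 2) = (j - 6)/(j^2 - 1)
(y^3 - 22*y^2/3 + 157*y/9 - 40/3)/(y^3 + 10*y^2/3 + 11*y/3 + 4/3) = (9*y^3 - 66*y^2 + 157*y - 120)/(3*(3*y^3 + 10*y^2 + 11*y + 4))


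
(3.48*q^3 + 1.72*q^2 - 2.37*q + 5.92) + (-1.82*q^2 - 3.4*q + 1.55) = 3.48*q^3 - 0.1*q^2 - 5.77*q + 7.47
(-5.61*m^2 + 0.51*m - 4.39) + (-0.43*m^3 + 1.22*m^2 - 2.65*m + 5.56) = -0.43*m^3 - 4.39*m^2 - 2.14*m + 1.17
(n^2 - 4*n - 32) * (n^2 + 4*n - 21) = n^4 - 69*n^2 - 44*n + 672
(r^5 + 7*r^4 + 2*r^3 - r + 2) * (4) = 4*r^5 + 28*r^4 + 8*r^3 - 4*r + 8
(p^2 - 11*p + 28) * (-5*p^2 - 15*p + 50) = -5*p^4 + 40*p^3 + 75*p^2 - 970*p + 1400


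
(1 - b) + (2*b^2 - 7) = 2*b^2 - b - 6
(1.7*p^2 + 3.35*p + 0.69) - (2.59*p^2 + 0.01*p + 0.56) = -0.89*p^2 + 3.34*p + 0.13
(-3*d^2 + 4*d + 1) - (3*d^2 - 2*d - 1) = -6*d^2 + 6*d + 2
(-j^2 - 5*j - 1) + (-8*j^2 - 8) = -9*j^2 - 5*j - 9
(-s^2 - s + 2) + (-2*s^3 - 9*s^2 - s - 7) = -2*s^3 - 10*s^2 - 2*s - 5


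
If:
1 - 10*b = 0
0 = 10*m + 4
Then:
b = 1/10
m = -2/5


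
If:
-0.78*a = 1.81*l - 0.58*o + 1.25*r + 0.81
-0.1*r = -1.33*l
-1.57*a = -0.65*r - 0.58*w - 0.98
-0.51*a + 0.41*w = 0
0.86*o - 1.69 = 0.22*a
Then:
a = 0.99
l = -0.02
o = 2.22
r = -0.21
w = 1.23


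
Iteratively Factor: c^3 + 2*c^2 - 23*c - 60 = (c - 5)*(c^2 + 7*c + 12) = (c - 5)*(c + 3)*(c + 4)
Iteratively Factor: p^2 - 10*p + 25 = (p - 5)*(p - 5)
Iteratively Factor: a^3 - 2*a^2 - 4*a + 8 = (a - 2)*(a^2 - 4) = (a - 2)^2*(a + 2)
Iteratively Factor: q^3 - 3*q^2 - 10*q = (q + 2)*(q^2 - 5*q) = (q - 5)*(q + 2)*(q)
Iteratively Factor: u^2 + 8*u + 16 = (u + 4)*(u + 4)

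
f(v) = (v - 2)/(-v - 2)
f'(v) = 1/(-v - 2) + (v - 2)/(-v - 2)^2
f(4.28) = -0.36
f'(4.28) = -0.10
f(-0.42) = 1.53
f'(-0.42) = -1.60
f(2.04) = -0.01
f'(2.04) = -0.25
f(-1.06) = 3.26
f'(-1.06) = -4.53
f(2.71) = -0.15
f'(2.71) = -0.18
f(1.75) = 0.07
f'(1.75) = -0.28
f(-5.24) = -2.23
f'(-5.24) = -0.38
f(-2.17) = -24.53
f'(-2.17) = -138.41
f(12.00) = -0.71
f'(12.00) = -0.02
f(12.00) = -0.71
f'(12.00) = -0.02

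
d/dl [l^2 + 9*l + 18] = 2*l + 9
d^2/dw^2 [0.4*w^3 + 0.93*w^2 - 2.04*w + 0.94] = 2.4*w + 1.86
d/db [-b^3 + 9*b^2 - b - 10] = -3*b^2 + 18*b - 1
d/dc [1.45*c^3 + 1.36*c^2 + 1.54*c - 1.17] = 4.35*c^2 + 2.72*c + 1.54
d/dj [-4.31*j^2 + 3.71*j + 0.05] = 3.71 - 8.62*j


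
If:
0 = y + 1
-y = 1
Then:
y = -1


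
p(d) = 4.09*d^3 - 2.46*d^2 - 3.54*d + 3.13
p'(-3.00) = 121.65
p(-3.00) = -118.82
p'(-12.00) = 1822.38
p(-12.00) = -7376.15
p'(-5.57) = 404.54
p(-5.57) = -760.26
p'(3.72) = 147.95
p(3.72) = 166.47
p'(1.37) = 12.75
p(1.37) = 4.18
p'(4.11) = 183.50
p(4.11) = 230.98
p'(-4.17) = 230.34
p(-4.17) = -321.46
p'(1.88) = 30.58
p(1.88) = 14.96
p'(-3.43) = 157.69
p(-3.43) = -178.72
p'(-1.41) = 27.79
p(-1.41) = -8.23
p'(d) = 12.27*d^2 - 4.92*d - 3.54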